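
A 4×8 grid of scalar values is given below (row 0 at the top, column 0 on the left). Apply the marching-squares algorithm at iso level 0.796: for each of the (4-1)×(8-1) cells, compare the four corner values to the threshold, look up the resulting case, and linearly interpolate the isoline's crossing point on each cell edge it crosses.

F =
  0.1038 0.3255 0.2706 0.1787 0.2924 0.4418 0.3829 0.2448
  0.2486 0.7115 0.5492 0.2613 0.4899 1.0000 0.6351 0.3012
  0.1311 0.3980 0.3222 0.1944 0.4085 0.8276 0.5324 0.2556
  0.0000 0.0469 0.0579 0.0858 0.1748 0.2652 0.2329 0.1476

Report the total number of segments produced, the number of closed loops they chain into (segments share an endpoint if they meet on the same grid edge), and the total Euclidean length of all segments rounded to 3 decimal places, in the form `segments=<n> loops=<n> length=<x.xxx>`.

segments=6 loops=1 length=3.573

cell (0,4): code 0100 → (0.635,5.000)–(1.000,4.600)
cell (0,5): code 1000 → (1.000,5.559)–(0.635,5.000)
cell (1,4): code 0110 → (1.000,4.600)–(2.000,4.925)
cell (1,5): code 1001 → (2.000,5.107)–(1.000,5.559)
cell (2,4): code 0010 → (2.000,4.925)–(2.056,5.000)
cell (2,5): code 0001 → (2.056,5.000)–(2.000,5.107)
total: 6 segments, chained into 1 closed loop(s), length Σ = 3.573348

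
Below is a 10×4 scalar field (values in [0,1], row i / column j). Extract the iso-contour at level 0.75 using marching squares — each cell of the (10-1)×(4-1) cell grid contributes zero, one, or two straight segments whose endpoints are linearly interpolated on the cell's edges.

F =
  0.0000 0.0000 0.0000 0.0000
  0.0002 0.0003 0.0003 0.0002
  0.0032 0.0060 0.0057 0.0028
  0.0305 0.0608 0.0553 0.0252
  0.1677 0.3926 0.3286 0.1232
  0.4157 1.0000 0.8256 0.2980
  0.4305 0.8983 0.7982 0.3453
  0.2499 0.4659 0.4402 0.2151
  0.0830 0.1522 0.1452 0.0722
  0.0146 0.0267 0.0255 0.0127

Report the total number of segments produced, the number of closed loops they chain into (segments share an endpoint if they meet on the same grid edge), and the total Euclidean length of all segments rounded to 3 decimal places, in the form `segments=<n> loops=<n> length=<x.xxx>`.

cell (4,0): code 0100 → (4.588,1.000)–(5.000,0.572)
cell (4,1): code 1100 → (4.848,2.000)–(4.588,1.000)
cell (4,2): code 1000 → (5.000,2.143)–(4.848,2.000)
cell (5,0): code 0110 → (5.000,0.572)–(6.000,0.683)
cell (5,2): code 1001 → (6.000,2.106)–(5.000,2.143)
cell (6,0): code 0010 → (6.000,0.683)–(6.343,1.000)
cell (6,1): code 0011 → (6.343,1.000)–(6.135,2.000)
cell (6,2): code 0001 → (6.135,2.000)–(6.000,2.106)
total: 8 segments, chained into 1 closed loop(s), length Σ = 5.502720

segments=8 loops=1 length=5.503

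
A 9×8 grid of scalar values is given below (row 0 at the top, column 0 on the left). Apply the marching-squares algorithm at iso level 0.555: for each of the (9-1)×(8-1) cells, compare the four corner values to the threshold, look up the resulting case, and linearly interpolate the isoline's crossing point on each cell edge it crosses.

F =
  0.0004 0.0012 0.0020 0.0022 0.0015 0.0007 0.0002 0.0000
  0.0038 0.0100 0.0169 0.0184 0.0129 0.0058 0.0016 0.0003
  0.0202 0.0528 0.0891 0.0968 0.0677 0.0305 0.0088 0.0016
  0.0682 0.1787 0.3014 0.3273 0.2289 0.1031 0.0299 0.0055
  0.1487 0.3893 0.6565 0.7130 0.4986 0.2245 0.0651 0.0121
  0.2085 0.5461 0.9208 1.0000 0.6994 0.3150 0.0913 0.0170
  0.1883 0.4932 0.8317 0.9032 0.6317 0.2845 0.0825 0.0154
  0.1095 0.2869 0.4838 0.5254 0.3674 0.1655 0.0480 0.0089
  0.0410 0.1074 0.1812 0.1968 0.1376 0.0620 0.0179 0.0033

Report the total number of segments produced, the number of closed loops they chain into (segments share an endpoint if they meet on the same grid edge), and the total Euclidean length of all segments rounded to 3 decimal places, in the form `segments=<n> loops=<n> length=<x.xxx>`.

segments=12 loops=1 length=10.407

cell (3,1): code 0100 → (3.714,2.000)–(4.000,1.620)
cell (3,2): code 1100 → (3.590,3.000)–(3.714,2.000)
cell (3,3): code 1000 → (4.000,3.737)–(3.590,3.000)
cell (4,1): code 0110 → (4.000,1.620)–(5.000,1.024)
cell (4,3): code 1101 → (4.281,4.000)–(4.000,3.737)
cell (4,4): code 1000 → (5.000,4.376)–(4.281,4.000)
cell (5,1): code 0110 → (5.000,1.024)–(6.000,1.183)
cell (5,4): code 1001 → (6.000,4.221)–(5.000,4.376)
cell (6,1): code 0010 → (6.000,1.183)–(6.795,2.000)
cell (6,2): code 0011 → (6.795,2.000)–(6.922,3.000)
cell (6,3): code 0011 → (6.922,3.000)–(6.290,4.000)
cell (6,4): code 0001 → (6.290,4.000)–(6.000,4.221)
total: 12 segments, chained into 1 closed loop(s), length Σ = 10.406945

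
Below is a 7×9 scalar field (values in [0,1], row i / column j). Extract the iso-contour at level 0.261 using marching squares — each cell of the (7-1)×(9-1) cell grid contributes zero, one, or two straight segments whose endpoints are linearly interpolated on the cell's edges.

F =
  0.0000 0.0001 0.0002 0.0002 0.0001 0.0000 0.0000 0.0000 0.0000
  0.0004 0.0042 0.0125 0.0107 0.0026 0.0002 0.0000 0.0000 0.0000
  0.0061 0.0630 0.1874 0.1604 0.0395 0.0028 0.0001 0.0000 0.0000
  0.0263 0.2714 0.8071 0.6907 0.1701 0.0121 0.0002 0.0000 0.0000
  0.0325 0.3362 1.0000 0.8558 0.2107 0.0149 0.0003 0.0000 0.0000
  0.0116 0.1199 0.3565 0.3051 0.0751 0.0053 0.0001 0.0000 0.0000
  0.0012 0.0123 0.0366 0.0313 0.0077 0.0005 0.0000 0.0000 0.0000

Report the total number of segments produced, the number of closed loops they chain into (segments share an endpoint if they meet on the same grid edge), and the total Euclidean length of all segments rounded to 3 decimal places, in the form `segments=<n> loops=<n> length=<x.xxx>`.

segments=12 loops=1 length=9.861

cell (2,0): code 0100 → (2.950,1.000)–(3.000,0.958)
cell (2,1): code 1100 → (2.119,2.000)–(2.950,1.000)
cell (2,2): code 1100 → (2.190,3.000)–(2.119,2.000)
cell (2,3): code 1000 → (3.000,3.825)–(2.190,3.000)
cell (3,0): code 0110 → (3.000,0.958)–(4.000,0.752)
cell (3,3): code 1001 → (4.000,3.922)–(3.000,3.825)
cell (4,0): code 0010 → (4.000,0.752)–(4.348,1.000)
cell (4,1): code 0111 → (4.348,1.000)–(5.000,1.596)
cell (4,3): code 1001 → (5.000,3.192)–(4.000,3.922)
cell (5,1): code 0010 → (5.000,1.596)–(5.299,2.000)
cell (5,2): code 0011 → (5.299,2.000)–(5.161,3.000)
cell (5,3): code 0001 → (5.161,3.000)–(5.000,3.192)
total: 12 segments, chained into 1 closed loop(s), length Σ = 9.861398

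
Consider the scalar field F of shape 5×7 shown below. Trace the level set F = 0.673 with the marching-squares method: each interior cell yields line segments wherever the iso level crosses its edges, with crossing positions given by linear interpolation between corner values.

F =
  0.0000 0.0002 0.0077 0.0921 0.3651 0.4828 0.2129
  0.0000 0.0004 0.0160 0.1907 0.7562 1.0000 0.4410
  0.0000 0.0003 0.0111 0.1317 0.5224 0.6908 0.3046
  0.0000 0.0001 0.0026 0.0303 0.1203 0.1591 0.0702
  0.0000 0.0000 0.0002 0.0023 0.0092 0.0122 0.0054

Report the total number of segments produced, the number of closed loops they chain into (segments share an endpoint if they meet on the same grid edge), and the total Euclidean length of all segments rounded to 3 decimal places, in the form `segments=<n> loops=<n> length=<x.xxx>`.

cell (0,3): code 0100 → (0.787,4.000)–(1.000,3.853)
cell (0,4): code 1100 → (0.368,5.000)–(0.787,4.000)
cell (0,5): code 1000 → (1.000,5.585)–(0.368,5.000)
cell (1,3): code 0010 → (1.000,3.853)–(1.356,4.000)
cell (1,4): code 0111 → (1.356,4.000)–(2.000,4.894)
cell (1,5): code 1001 → (2.000,5.046)–(1.000,5.585)
cell (2,4): code 0010 → (2.000,4.894)–(2.033,5.000)
cell (2,5): code 0001 → (2.033,5.000)–(2.000,5.046)
total: 8 segments, chained into 1 closed loop(s), length Σ = 4.995442

segments=8 loops=1 length=4.995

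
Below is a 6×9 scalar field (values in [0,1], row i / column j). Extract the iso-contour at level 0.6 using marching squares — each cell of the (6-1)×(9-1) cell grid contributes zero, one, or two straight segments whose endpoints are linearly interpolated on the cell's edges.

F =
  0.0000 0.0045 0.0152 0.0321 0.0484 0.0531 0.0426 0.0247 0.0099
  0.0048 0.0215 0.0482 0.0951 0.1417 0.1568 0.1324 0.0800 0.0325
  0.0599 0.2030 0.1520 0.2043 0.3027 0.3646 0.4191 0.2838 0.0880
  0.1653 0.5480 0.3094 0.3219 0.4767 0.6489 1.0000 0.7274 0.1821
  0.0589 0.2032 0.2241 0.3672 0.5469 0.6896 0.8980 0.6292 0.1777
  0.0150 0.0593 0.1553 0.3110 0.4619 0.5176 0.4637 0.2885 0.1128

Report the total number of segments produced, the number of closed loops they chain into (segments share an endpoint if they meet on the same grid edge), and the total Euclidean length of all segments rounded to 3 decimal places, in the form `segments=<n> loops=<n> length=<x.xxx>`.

segments=10 loops=1 length=8.080

cell (2,4): code 0100 → (2.828,5.000)–(3.000,4.716)
cell (2,5): code 1100 → (2.311,6.000)–(2.828,5.000)
cell (2,6): code 1100 → (2.713,7.000)–(2.311,6.000)
cell (2,7): code 1000 → (3.000,7.234)–(2.713,7.000)
cell (3,4): code 0110 → (3.000,4.716)–(4.000,4.372)
cell (3,7): code 1001 → (4.000,7.065)–(3.000,7.234)
cell (4,4): code 0010 → (4.000,4.372)–(4.521,5.000)
cell (4,5): code 0011 → (4.521,5.000)–(4.686,6.000)
cell (4,6): code 0011 → (4.686,6.000)–(4.086,7.000)
cell (4,7): code 0001 → (4.086,7.000)–(4.000,7.065)
total: 10 segments, chained into 1 closed loop(s), length Σ = 8.080190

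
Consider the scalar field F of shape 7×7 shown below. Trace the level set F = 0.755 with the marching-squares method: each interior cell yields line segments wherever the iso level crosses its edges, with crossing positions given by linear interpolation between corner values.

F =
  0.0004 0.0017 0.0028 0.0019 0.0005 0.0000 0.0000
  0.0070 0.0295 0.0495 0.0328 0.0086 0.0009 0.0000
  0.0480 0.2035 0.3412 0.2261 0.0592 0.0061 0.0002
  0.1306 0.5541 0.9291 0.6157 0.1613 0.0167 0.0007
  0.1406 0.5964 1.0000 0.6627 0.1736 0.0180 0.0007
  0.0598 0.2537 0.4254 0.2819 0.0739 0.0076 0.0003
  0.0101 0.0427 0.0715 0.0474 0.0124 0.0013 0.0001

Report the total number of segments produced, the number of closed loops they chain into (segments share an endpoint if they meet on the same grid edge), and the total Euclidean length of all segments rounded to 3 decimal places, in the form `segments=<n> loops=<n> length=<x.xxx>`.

segments=6 loops=1 length=4.789

cell (2,1): code 0100 → (2.704,2.000)–(3.000,1.536)
cell (2,2): code 1000 → (3.000,2.556)–(2.704,2.000)
cell (3,1): code 0110 → (3.000,1.536)–(4.000,1.393)
cell (3,2): code 1001 → (4.000,2.726)–(3.000,2.556)
cell (4,1): code 0010 → (4.000,1.393)–(4.426,2.000)
cell (4,2): code 0001 → (4.426,2.000)–(4.000,2.726)
total: 6 segments, chained into 1 closed loop(s), length Σ = 4.788902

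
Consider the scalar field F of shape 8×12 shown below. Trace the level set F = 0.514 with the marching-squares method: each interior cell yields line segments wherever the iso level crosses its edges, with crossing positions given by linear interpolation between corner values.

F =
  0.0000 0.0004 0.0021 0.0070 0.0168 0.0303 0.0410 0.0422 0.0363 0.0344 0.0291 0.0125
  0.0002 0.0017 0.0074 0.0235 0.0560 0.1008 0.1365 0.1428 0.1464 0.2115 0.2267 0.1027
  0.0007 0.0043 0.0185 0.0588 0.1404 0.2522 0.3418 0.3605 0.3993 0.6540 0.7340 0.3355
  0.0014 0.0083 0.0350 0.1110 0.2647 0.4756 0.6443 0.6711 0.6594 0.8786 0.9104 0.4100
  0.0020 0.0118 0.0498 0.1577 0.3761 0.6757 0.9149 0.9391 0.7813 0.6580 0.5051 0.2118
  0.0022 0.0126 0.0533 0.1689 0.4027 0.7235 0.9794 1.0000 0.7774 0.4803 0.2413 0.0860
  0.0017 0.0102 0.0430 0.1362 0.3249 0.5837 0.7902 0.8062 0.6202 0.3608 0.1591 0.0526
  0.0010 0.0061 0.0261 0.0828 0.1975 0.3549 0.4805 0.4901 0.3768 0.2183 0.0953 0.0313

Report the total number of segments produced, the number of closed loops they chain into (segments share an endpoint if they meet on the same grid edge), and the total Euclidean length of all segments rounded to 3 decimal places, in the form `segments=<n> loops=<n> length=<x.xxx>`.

cell (1,8): code 0100 → (1.684,9.000)–(2.000,8.450)
cell (1,9): code 1100 → (1.566,10.000)–(1.684,9.000)
cell (1,10): code 1000 → (2.000,10.552)–(1.566,10.000)
cell (2,5): code 0100 → (2.569,6.000)–(3.000,5.228)
cell (2,6): code 1100 → (2.494,7.000)–(2.569,6.000)
cell (2,7): code 1100 → (2.441,8.000)–(2.494,7.000)
cell (2,8): code 1110 → (2.000,8.450)–(2.441,8.000)
cell (2,10): code 1001 → (3.000,10.792)–(2.000,10.552)
cell (3,4): code 0100 → (3.192,5.000)–(4.000,4.460)
cell (3,5): code 1110 → (3.000,5.228)–(3.192,5.000)
cell (3,9): code 1011 → (4.000,9.942)–(3.978,10.000)
cell (3,10): code 0001 → (3.978,10.000)–(3.000,10.792)
cell (4,4): code 0110 → (4.000,4.460)–(5.000,4.347)
cell (4,8): code 1011 → (5.000,8.887)–(4.810,9.000)
cell (4,9): code 0001 → (4.810,9.000)–(4.000,9.942)
cell (5,4): code 0110 → (5.000,4.347)–(6.000,4.731)
cell (5,8): code 1001 → (6.000,8.409)–(5.000,8.887)
cell (6,4): code 0010 → (6.000,4.731)–(6.305,5.000)
cell (6,5): code 0011 → (6.305,5.000)–(6.892,6.000)
cell (6,6): code 0011 → (6.892,6.000)–(6.924,7.000)
cell (6,7): code 0011 → (6.924,7.000)–(6.436,8.000)
cell (6,8): code 0001 → (6.436,8.000)–(6.000,8.409)
total: 22 segments, chained into 1 closed loop(s), length Σ = 18.407509

segments=22 loops=1 length=18.408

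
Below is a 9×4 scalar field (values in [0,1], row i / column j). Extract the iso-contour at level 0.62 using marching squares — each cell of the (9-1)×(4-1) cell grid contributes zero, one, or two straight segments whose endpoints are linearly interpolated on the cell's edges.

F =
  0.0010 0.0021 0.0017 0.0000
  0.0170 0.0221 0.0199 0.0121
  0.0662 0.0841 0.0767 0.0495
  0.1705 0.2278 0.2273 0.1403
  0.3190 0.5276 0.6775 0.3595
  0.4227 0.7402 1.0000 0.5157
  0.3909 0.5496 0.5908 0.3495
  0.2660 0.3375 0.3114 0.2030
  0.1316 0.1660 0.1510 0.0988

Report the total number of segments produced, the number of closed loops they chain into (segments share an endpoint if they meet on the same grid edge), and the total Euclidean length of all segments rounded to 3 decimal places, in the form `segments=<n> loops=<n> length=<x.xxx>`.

segments=8 loops=1 length=6.223

cell (3,1): code 0100 → (3.872,2.000)–(4.000,1.616)
cell (3,2): code 1000 → (4.000,2.181)–(3.872,2.000)
cell (4,0): code 0100 → (4.435,1.000)–(5.000,0.621)
cell (4,1): code 1110 → (4.000,1.616)–(4.435,1.000)
cell (4,2): code 1001 → (5.000,2.785)–(4.000,2.181)
cell (5,0): code 0010 → (5.000,0.621)–(5.631,1.000)
cell (5,1): code 0011 → (5.631,1.000)–(5.929,2.000)
cell (5,2): code 0001 → (5.929,2.000)–(5.000,2.785)
total: 8 segments, chained into 1 closed loop(s), length Σ = 6.223232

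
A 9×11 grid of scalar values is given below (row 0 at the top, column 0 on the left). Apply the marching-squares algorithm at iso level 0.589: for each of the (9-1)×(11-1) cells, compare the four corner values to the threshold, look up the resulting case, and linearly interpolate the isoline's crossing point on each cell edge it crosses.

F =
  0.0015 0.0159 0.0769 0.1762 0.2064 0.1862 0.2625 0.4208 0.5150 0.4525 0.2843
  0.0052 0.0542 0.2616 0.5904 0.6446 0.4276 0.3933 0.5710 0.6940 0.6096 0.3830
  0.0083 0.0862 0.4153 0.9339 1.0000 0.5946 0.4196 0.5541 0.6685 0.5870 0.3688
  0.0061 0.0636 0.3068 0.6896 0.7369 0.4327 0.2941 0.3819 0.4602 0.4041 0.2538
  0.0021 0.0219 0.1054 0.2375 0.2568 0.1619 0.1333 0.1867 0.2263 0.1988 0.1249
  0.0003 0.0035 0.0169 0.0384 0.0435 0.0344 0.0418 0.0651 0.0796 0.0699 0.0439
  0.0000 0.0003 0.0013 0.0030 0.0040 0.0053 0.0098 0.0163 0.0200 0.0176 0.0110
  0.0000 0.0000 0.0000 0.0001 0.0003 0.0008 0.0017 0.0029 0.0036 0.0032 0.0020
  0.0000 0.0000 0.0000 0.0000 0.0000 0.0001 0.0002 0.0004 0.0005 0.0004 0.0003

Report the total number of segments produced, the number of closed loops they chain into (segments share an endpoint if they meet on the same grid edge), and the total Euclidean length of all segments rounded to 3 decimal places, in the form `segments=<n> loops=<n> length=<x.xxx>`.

segments=20 loops=2 length=14.060

cell (0,2): code 0100 → (0.997,3.000)–(1.000,2.996)
cell (0,3): code 1100 → (0.873,4.000)–(0.997,3.000)
cell (0,4): code 1000 → (1.000,4.256)–(0.873,4.000)
cell (0,7): code 0100 → (0.413,8.000)–(1.000,7.146)
cell (0,8): code 1100 → (0.869,9.000)–(0.413,8.000)
cell (0,9): code 1000 → (1.000,9.091)–(0.869,9.000)
cell (1,2): code 0110 → (1.000,2.996)–(2.000,2.335)
cell (1,4): code 1101 → (1.966,5.000)–(1.000,4.256)
cell (1,5): code 1000 → (2.000,5.032)–(1.966,5.000)
cell (1,7): code 0110 → (1.000,7.146)–(2.000,7.305)
cell (1,8): code 1011 → (2.000,8.975)–(1.912,9.000)
cell (1,9): code 0001 → (1.912,9.000)–(1.000,9.091)
cell (2,2): code 0110 → (2.000,2.335)–(3.000,2.737)
cell (2,4): code 1011 → (3.000,4.486)–(2.035,5.000)
cell (2,5): code 0001 → (2.035,5.000)–(2.000,5.032)
cell (2,7): code 0010 → (2.000,7.305)–(2.382,8.000)
cell (2,8): code 0001 → (2.382,8.000)–(2.000,8.975)
cell (3,2): code 0010 → (3.000,2.737)–(3.223,3.000)
cell (3,3): code 0011 → (3.223,3.000)–(3.308,4.000)
cell (3,4): code 0001 → (3.308,4.000)–(3.000,4.486)
total: 20 segments, chained into 2 closed loop(s), length Σ = 14.060498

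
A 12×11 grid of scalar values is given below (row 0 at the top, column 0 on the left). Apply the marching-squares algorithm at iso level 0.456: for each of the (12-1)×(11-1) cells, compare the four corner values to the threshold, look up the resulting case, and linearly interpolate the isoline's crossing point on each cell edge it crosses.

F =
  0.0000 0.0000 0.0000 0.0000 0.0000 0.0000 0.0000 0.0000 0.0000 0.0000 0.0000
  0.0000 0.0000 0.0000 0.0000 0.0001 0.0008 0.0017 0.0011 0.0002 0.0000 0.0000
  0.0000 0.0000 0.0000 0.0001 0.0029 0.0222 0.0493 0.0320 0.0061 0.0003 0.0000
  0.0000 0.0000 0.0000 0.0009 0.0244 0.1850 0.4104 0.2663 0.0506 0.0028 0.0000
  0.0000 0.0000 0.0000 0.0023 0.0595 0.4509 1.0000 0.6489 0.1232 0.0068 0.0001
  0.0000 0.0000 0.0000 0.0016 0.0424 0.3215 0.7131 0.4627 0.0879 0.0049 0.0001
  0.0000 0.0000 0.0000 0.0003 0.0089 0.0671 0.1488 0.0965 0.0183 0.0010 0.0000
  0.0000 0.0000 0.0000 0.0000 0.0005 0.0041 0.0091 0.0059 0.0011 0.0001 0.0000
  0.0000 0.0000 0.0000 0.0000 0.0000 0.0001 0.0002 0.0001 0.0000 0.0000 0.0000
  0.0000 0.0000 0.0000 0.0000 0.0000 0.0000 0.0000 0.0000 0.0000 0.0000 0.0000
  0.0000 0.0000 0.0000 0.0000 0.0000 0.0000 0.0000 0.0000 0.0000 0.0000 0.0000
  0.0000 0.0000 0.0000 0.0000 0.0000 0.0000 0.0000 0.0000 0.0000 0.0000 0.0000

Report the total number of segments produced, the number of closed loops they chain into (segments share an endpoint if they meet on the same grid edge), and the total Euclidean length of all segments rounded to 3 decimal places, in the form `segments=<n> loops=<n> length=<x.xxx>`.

cell (3,5): code 0100 → (3.077,6.000)–(4.000,5.009)
cell (3,6): code 1100 → (3.496,7.000)–(3.077,6.000)
cell (3,7): code 1000 → (4.000,7.367)–(3.496,7.000)
cell (4,5): code 0110 → (4.000,5.009)–(5.000,5.343)
cell (4,7): code 1001 → (5.000,7.018)–(4.000,7.367)
cell (5,5): code 0010 → (5.000,5.343)–(5.456,6.000)
cell (5,6): code 0011 → (5.456,6.000)–(5.018,7.000)
cell (5,7): code 0001 → (5.018,7.000)–(5.000,7.018)
total: 8 segments, chained into 1 closed loop(s), length Σ = 7.091106

segments=8 loops=1 length=7.091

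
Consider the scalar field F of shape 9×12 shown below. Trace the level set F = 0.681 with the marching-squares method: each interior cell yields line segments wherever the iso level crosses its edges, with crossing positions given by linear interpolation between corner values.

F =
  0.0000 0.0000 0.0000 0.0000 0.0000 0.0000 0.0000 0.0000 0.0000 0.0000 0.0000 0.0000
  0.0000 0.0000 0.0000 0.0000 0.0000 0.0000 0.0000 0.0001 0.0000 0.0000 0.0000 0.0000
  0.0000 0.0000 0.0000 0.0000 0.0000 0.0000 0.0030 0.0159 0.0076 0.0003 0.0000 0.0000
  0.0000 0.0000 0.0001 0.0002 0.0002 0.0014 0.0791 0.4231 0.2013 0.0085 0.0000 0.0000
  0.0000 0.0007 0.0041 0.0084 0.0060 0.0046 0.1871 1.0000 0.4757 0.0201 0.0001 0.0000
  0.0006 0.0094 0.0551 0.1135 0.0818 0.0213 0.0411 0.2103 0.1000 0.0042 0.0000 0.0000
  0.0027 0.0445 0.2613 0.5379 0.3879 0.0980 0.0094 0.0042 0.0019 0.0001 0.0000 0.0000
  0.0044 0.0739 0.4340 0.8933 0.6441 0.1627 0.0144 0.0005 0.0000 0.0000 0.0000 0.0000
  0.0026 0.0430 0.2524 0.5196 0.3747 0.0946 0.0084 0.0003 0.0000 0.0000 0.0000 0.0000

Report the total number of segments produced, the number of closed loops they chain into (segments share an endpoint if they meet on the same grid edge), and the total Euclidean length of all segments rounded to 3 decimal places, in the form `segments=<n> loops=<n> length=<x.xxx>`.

cell (3,6): code 0100 → (3.447,7.000)–(4.000,6.608)
cell (3,7): code 1000 → (4.000,7.608)–(3.447,7.000)
cell (4,6): code 0010 → (4.000,6.608)–(4.404,7.000)
cell (4,7): code 0001 → (4.404,7.000)–(4.000,7.608)
cell (6,2): code 0100 → (6.403,3.000)–(7.000,2.538)
cell (6,3): code 1000 → (7.000,3.852)–(6.403,3.000)
cell (7,2): code 0010 → (7.000,2.538)–(7.568,3.000)
cell (7,3): code 0001 → (7.568,3.000)–(7.000,3.852)
total: 8 segments, chained into 2 closed loop(s), length Σ = 6.345861

segments=8 loops=2 length=6.346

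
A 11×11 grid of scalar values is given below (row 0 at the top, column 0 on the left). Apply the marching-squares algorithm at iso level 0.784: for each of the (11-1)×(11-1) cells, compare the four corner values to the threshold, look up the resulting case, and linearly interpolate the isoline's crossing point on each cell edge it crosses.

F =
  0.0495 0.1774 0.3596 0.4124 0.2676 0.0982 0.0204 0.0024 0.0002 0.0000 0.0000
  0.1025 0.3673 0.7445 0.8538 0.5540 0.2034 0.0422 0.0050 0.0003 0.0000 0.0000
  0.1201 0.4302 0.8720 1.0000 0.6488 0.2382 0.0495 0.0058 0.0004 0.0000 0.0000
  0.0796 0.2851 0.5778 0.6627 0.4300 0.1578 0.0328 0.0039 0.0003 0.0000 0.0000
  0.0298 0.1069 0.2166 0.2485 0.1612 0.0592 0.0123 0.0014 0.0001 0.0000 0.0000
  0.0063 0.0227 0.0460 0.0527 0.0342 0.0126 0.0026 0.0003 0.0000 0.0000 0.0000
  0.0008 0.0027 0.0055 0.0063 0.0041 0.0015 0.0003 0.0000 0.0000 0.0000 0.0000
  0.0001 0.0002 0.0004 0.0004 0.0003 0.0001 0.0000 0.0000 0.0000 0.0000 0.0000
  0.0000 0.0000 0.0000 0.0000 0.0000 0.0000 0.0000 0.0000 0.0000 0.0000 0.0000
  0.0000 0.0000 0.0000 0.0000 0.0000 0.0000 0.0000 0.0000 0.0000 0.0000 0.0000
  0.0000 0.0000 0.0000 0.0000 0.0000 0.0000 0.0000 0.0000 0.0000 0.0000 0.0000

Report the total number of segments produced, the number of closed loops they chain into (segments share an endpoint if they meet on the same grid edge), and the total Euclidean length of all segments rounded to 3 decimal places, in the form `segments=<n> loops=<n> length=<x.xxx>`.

segments=8 loops=1 length=5.508

cell (0,2): code 0100 → (0.842,3.000)–(1.000,2.361)
cell (0,3): code 1000 → (1.000,3.233)–(0.842,3.000)
cell (1,1): code 0100 → (1.310,2.000)–(2.000,1.801)
cell (1,2): code 1110 → (1.000,2.361)–(1.310,2.000)
cell (1,3): code 1001 → (2.000,3.615)–(1.000,3.233)
cell (2,1): code 0010 → (2.000,1.801)–(2.299,2.000)
cell (2,2): code 0011 → (2.299,2.000)–(2.640,3.000)
cell (2,3): code 0001 → (2.640,3.000)–(2.000,3.615)
total: 8 segments, chained into 1 closed loop(s), length Σ = 5.508154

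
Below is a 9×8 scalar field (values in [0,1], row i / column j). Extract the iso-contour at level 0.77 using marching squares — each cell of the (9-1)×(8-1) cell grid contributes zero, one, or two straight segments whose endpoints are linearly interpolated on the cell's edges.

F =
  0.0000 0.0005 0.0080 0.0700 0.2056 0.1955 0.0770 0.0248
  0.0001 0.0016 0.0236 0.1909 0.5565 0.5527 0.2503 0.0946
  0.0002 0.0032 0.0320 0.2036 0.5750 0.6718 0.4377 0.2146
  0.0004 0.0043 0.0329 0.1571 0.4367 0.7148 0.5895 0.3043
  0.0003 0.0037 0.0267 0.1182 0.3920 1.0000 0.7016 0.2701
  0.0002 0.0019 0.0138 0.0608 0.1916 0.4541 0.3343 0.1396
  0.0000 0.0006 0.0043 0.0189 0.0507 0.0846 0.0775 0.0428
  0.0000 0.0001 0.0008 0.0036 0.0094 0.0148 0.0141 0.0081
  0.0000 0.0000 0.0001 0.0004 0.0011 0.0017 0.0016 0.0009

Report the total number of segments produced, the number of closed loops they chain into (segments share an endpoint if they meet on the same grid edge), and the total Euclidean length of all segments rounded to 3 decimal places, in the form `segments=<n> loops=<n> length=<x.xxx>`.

segments=4 loops=1 length=3.451

cell (3,4): code 0100 → (3.194,5.000)–(4.000,4.622)
cell (3,5): code 1000 → (4.000,5.771)–(3.194,5.000)
cell (4,4): code 0010 → (4.000,4.622)–(4.421,5.000)
cell (4,5): code 0001 → (4.421,5.000)–(4.000,5.771)
total: 4 segments, chained into 1 closed loop(s), length Σ = 3.450965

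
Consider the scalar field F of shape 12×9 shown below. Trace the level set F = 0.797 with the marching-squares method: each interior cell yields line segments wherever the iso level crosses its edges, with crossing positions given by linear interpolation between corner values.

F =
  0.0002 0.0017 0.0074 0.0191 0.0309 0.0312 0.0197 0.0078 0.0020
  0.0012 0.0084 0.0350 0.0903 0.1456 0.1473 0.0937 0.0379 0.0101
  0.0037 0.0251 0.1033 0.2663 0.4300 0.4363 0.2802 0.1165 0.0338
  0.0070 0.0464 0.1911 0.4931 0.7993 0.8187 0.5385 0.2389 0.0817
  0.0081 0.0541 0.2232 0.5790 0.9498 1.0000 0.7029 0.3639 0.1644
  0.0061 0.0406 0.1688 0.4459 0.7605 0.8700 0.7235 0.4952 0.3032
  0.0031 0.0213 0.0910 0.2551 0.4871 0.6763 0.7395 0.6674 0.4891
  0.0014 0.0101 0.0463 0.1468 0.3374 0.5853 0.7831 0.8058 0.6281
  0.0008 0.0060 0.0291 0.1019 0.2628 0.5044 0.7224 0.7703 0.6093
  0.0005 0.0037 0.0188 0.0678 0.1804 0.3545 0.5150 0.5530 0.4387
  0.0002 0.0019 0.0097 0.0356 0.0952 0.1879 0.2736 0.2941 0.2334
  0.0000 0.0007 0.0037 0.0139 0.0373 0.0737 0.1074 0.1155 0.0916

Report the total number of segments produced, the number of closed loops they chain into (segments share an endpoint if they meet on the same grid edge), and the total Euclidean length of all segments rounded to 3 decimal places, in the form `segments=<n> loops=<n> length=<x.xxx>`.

cell (2,3): code 0100 → (2.994,4.000)–(3.000,3.992)
cell (2,4): code 1100 → (2.943,5.000)–(2.994,4.000)
cell (2,5): code 1000 → (3.000,5.077)–(2.943,5.000)
cell (3,3): code 0110 → (3.000,3.992)–(4.000,3.588)
cell (3,5): code 1001 → (4.000,5.683)–(3.000,5.077)
cell (4,3): code 0010 → (4.000,3.588)–(4.807,4.000)
cell (4,4): code 0111 → (4.807,4.000)–(5.000,4.333)
cell (4,5): code 1001 → (5.000,5.498)–(4.000,5.683)
cell (5,4): code 0010 → (5.000,4.333)–(5.377,5.000)
cell (5,5): code 0001 → (5.377,5.000)–(5.000,5.498)
cell (6,6): code 0100 → (6.936,7.000)–(7.000,6.612)
cell (6,7): code 1000 → (7.000,7.050)–(6.936,7.000)
cell (7,6): code 0010 → (7.000,6.612)–(7.248,7.000)
cell (7,7): code 0001 → (7.248,7.000)–(7.000,7.050)
total: 14 segments, chained into 2 closed loop(s), length Σ = 8.240264

segments=14 loops=2 length=8.240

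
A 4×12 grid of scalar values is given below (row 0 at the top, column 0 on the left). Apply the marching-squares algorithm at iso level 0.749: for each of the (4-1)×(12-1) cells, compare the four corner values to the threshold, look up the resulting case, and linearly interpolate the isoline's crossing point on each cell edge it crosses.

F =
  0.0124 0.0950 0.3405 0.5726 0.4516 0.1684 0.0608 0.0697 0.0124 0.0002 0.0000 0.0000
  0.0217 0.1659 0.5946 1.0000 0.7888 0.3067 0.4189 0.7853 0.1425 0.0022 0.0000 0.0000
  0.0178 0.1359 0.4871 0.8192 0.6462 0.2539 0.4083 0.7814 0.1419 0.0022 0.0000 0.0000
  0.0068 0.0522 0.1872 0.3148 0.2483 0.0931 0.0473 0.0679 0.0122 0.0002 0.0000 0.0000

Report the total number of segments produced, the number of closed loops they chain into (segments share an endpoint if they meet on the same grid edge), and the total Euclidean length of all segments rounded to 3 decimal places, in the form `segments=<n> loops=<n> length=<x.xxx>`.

segments=14 loops=2 length=7.443

cell (0,2): code 0100 → (0.413,3.000)–(1.000,2.381)
cell (0,3): code 1100 → (0.882,4.000)–(0.413,3.000)
cell (0,4): code 1000 → (1.000,4.083)–(0.882,4.000)
cell (0,6): code 0100 → (0.949,7.000)–(1.000,6.901)
cell (0,7): code 1000 → (1.000,7.056)–(0.949,7.000)
cell (1,2): code 0110 → (1.000,2.381)–(2.000,2.789)
cell (1,3): code 1011 → (2.000,3.406)–(1.279,4.000)
cell (1,4): code 0001 → (1.279,4.000)–(1.000,4.083)
cell (1,6): code 0110 → (1.000,6.901)–(2.000,6.913)
cell (1,7): code 1001 → (2.000,7.051)–(1.000,7.056)
cell (2,2): code 0010 → (2.000,2.789)–(2.139,3.000)
cell (2,3): code 0001 → (2.139,3.000)–(2.000,3.406)
cell (2,6): code 0010 → (2.000,6.913)–(2.045,7.000)
cell (2,7): code 0001 → (2.045,7.000)–(2.000,7.051)
total: 14 segments, chained into 2 closed loop(s), length Σ = 7.442653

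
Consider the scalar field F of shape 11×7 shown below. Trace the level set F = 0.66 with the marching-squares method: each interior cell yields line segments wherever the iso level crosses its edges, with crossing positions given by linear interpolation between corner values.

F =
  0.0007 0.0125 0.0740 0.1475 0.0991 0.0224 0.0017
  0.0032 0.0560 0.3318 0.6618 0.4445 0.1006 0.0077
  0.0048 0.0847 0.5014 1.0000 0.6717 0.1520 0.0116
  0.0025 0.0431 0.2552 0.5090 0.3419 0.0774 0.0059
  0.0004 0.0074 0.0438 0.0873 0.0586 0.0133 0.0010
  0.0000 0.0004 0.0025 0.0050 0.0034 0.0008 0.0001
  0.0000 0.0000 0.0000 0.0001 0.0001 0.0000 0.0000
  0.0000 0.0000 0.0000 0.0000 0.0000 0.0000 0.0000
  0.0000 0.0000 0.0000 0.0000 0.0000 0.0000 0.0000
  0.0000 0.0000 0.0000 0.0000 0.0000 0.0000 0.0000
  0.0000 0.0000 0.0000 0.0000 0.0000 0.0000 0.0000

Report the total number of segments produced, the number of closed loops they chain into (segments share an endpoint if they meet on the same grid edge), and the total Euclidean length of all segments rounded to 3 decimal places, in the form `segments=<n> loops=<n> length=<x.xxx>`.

cell (0,2): code 0100 → (0.997,3.000)–(1.000,2.995)
cell (0,3): code 1000 → (1.000,3.008)–(0.997,3.000)
cell (1,2): code 0110 → (1.000,2.995)–(2.000,2.318)
cell (1,3): code 1101 → (1.949,4.000)–(1.000,3.008)
cell (1,4): code 1000 → (2.000,4.023)–(1.949,4.000)
cell (2,2): code 0010 → (2.000,2.318)–(2.692,3.000)
cell (2,3): code 0011 → (2.692,3.000)–(2.035,4.000)
cell (2,4): code 0001 → (2.035,4.000)–(2.000,4.023)
total: 8 segments, chained into 1 closed loop(s), length Σ = 4.861649

segments=8 loops=1 length=4.862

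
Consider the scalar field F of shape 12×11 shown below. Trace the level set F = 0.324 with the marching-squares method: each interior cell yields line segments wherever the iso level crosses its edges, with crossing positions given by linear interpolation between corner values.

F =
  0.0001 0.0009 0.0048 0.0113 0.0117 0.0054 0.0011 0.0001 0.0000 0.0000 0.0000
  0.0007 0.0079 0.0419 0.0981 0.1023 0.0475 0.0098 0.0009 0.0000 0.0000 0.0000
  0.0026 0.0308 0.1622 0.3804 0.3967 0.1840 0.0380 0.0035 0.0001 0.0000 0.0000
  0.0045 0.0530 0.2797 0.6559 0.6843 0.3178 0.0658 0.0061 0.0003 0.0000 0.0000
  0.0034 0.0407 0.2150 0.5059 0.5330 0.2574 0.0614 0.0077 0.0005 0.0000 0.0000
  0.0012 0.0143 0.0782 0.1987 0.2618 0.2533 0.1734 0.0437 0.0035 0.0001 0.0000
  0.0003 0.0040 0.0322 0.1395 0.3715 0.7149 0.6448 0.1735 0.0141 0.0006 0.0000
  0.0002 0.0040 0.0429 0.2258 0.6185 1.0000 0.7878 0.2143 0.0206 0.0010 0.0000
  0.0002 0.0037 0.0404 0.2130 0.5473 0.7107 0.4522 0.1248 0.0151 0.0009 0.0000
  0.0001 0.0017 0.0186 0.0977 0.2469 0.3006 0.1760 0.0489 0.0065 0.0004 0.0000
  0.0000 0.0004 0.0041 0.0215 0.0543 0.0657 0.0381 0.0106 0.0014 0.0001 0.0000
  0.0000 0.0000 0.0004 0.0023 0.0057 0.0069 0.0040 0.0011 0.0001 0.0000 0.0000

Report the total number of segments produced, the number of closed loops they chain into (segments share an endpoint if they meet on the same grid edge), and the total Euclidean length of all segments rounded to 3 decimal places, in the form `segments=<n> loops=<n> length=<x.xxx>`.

cell (1,2): code 0100 → (1.800,3.000)–(2.000,2.742)
cell (1,3): code 1100 → (1.753,4.000)–(1.800,3.000)
cell (1,4): code 1000 → (2.000,4.342)–(1.753,4.000)
cell (2,2): code 0110 → (2.000,2.742)–(3.000,2.118)
cell (2,4): code 1001 → (3.000,4.983)–(2.000,4.342)
cell (3,2): code 0110 → (3.000,2.118)–(4.000,2.375)
cell (3,4): code 1001 → (4.000,4.758)–(3.000,4.983)
cell (4,2): code 0010 → (4.000,2.375)–(4.592,3.000)
cell (4,3): code 0011 → (4.592,3.000)–(4.771,4.000)
cell (4,4): code 0001 → (4.771,4.000)–(4.000,4.758)
cell (5,3): code 0100 → (5.567,4.000)–(6.000,3.795)
cell (5,4): code 1100 → (5.153,5.000)–(5.567,4.000)
cell (5,5): code 1100 → (5.319,6.000)–(5.153,5.000)
cell (5,6): code 1000 → (6.000,6.681)–(5.319,6.000)
cell (6,3): code 0110 → (6.000,3.795)–(7.000,3.250)
cell (6,6): code 1001 → (7.000,6.809)–(6.000,6.681)
cell (7,3): code 0110 → (7.000,3.250)–(8.000,3.332)
cell (7,6): code 1001 → (8.000,6.392)–(7.000,6.809)
cell (8,3): code 0010 → (8.000,3.332)–(8.743,4.000)
cell (8,4): code 0011 → (8.743,4.000)–(8.943,5.000)
cell (8,5): code 0011 → (8.943,5.000)–(8.464,6.000)
cell (8,6): code 0001 → (8.464,6.000)–(8.000,6.392)
total: 22 segments, chained into 2 closed loop(s), length Σ = 20.638148

segments=22 loops=2 length=20.638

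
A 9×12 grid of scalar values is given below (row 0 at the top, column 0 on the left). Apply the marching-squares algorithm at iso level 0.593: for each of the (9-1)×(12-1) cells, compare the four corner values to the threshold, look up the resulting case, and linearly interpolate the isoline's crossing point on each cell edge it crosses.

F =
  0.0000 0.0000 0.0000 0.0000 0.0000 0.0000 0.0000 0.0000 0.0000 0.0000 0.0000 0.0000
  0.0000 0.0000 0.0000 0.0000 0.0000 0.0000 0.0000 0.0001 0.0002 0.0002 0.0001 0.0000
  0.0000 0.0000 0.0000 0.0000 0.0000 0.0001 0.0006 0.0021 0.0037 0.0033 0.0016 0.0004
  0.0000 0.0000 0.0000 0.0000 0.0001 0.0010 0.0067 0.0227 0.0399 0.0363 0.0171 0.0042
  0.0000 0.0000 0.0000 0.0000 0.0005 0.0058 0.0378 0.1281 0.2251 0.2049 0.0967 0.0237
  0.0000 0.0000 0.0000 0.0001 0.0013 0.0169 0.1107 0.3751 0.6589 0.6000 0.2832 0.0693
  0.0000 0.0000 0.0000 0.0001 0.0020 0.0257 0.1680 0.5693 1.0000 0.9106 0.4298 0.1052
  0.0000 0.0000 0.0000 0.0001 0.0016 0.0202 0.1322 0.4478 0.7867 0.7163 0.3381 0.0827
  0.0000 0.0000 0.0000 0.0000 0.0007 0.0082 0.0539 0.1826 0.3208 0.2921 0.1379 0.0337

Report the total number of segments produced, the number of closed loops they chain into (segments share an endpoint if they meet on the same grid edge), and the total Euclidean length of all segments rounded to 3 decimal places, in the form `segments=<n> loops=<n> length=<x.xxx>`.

cell (4,7): code 0100 → (4.848,8.000)–(5.000,7.768)
cell (4,8): code 1100 → (4.982,9.000)–(4.848,8.000)
cell (4,9): code 1000 → (5.000,9.022)–(4.982,9.000)
cell (5,7): code 0110 → (5.000,7.768)–(6.000,7.055)
cell (5,9): code 1001 → (6.000,9.661)–(5.000,9.022)
cell (6,7): code 0110 → (6.000,7.055)–(7.000,7.428)
cell (6,9): code 1001 → (7.000,9.326)–(6.000,9.661)
cell (7,7): code 0010 → (7.000,7.428)–(7.416,8.000)
cell (7,8): code 0011 → (7.416,8.000)–(7.291,9.000)
cell (7,9): code 0001 → (7.291,9.000)–(7.000,9.326)
total: 10 segments, chained into 1 closed loop(s), length Σ = 8.002498

segments=10 loops=1 length=8.002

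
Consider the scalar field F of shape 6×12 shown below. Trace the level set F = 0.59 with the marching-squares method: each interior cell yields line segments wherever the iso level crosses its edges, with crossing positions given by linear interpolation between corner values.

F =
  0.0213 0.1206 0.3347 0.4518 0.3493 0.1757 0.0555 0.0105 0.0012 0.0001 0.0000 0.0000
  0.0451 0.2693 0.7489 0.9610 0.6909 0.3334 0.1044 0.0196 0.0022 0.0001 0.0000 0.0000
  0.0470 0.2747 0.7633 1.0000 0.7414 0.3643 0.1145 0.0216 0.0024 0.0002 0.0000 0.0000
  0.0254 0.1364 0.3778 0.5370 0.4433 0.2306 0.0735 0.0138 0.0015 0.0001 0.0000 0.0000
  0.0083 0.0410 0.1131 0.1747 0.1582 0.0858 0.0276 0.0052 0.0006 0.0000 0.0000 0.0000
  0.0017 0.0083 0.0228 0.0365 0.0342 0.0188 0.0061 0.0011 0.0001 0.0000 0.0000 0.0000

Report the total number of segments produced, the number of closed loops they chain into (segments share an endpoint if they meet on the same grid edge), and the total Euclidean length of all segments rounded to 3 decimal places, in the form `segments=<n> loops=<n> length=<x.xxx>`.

segments=10 loops=1 length=8.450

cell (0,1): code 0100 → (0.616,2.000)–(1.000,1.669)
cell (0,2): code 1100 → (0.271,3.000)–(0.616,2.000)
cell (0,3): code 1100 → (0.705,4.000)–(0.271,3.000)
cell (0,4): code 1000 → (1.000,4.282)–(0.705,4.000)
cell (1,1): code 0110 → (1.000,1.669)–(2.000,1.645)
cell (1,4): code 1001 → (2.000,4.401)–(1.000,4.282)
cell (2,1): code 0010 → (2.000,1.645)–(2.450,2.000)
cell (2,2): code 0011 → (2.450,2.000)–(2.886,3.000)
cell (2,3): code 0011 → (2.886,3.000)–(2.508,4.000)
cell (2,4): code 0001 → (2.508,4.000)–(2.000,4.401)
total: 10 segments, chained into 1 closed loop(s), length Σ = 8.450297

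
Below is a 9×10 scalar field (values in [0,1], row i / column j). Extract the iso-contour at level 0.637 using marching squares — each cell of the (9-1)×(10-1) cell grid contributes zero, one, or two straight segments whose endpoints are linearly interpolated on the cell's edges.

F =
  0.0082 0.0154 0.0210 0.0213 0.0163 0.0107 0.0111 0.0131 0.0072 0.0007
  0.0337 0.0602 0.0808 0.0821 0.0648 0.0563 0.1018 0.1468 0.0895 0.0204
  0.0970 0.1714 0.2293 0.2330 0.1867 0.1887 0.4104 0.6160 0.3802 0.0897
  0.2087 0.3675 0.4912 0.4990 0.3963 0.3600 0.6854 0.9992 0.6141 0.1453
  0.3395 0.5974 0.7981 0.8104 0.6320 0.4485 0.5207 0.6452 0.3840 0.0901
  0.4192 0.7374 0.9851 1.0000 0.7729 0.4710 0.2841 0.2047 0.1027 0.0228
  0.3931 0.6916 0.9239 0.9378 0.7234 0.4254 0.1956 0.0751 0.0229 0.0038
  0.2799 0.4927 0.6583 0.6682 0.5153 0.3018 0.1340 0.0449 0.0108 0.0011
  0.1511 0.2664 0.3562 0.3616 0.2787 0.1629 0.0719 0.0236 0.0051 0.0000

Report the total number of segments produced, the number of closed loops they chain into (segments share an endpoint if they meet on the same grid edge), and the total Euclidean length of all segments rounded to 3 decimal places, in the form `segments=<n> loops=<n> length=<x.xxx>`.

cell (2,5): code 0100 → (2.824,6.000)–(3.000,5.851)
cell (2,6): code 1100 → (2.055,7.000)–(2.824,6.000)
cell (2,7): code 1000 → (3.000,7.941)–(2.055,7.000)
cell (3,1): code 0100 → (3.475,2.000)–(4.000,1.197)
cell (3,2): code 1100 → (3.443,3.000)–(3.475,2.000)
cell (3,3): code 1000 → (4.000,3.972)–(3.443,3.000)
cell (3,5): code 0010 → (3.000,5.851)–(3.294,6.000)
cell (3,6): code 0111 → (3.294,6.000)–(4.000,6.934)
cell (3,7): code 1001 → (4.000,7.031)–(3.000,7.941)
cell (4,0): code 0100 → (4.283,1.000)–(5.000,0.684)
cell (4,1): code 1110 → (4.000,1.197)–(4.283,1.000)
cell (4,3): code 1101 → (4.035,4.000)–(4.000,3.972)
cell (4,4): code 1000 → (5.000,4.450)–(4.035,4.000)
cell (4,6): code 0010 → (4.000,6.934)–(4.019,7.000)
cell (4,7): code 0001 → (4.019,7.000)–(4.000,7.031)
cell (5,0): code 0110 → (5.000,0.684)–(6.000,0.817)
cell (5,4): code 1001 → (6.000,4.290)–(5.000,4.450)
cell (6,0): code 0010 → (6.000,0.817)–(6.275,1.000)
cell (6,1): code 0111 → (6.275,1.000)–(7.000,1.871)
cell (6,3): code 1011 → (7.000,3.204)–(6.415,4.000)
cell (6,4): code 0001 → (6.415,4.000)–(6.000,4.290)
cell (7,1): code 0010 → (7.000,1.871)–(7.071,2.000)
cell (7,2): code 0011 → (7.071,2.000)–(7.102,3.000)
cell (7,3): code 0001 → (7.102,3.000)–(7.000,3.204)
total: 24 segments, chained into 2 closed loop(s), length Σ = 17.454530

segments=24 loops=2 length=17.455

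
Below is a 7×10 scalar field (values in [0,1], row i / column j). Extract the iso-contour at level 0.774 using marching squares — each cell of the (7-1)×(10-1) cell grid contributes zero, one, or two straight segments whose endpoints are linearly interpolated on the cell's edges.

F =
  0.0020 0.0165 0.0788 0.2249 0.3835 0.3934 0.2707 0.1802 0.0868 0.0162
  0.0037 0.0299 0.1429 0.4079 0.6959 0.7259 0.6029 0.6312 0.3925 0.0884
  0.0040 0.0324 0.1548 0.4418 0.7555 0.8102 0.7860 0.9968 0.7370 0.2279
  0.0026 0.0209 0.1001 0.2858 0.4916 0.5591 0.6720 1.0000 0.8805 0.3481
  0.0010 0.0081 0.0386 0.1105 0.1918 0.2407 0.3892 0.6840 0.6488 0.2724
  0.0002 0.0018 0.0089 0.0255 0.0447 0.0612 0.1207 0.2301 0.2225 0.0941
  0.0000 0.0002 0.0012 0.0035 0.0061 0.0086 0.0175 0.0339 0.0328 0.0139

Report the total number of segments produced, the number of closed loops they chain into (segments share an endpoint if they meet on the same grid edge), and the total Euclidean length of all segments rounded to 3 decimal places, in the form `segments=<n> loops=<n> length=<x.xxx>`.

segments=12 loops=1 length=10.258

cell (1,4): code 0100 → (1.571,5.000)–(2.000,4.338)
cell (1,5): code 1100 → (1.934,6.000)–(1.571,5.000)
cell (1,6): code 1100 → (1.391,7.000)–(1.934,6.000)
cell (1,7): code 1000 → (2.000,7.858)–(1.391,7.000)
cell (2,4): code 0010 → (2.000,4.338)–(2.144,5.000)
cell (2,5): code 0011 → (2.144,5.000)–(2.105,6.000)
cell (2,6): code 0111 → (2.105,6.000)–(3.000,6.311)
cell (2,7): code 1101 → (2.258,8.000)–(2.000,7.858)
cell (2,8): code 1000 → (3.000,8.200)–(2.258,8.000)
cell (3,6): code 0010 → (3.000,6.311)–(3.715,7.000)
cell (3,7): code 0011 → (3.715,7.000)–(3.460,8.000)
cell (3,8): code 0001 → (3.460,8.000)–(3.000,8.200)
total: 12 segments, chained into 1 closed loop(s), length Σ = 10.258474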